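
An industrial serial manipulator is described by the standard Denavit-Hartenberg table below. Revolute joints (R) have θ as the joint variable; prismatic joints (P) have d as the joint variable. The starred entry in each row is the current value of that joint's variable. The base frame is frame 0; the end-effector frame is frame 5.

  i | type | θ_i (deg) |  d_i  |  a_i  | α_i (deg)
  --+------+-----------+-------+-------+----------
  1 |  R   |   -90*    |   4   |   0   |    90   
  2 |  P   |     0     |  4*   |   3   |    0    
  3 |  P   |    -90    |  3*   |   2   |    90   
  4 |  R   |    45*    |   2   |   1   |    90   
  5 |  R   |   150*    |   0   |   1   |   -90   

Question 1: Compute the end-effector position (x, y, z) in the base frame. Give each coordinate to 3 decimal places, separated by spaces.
-7.095 -0.500 1.905

after link 1: o_1 = (0.0000, 0.0000, 4.0000)
after link 2: o_2 = (-4.0000, -3.0000, 4.0000)
after link 3: o_3 = (-7.0000, -3.0000, 2.0000)
after link 4: o_4 = (-7.7071, -1.0000, 1.2929)
after link 5: o_5 = (-7.0947, -0.5000, 1.9053)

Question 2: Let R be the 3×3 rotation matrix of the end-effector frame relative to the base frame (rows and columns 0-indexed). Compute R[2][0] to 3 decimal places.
0.612

End-effector x-axis (col 0 of R) = (0.6124,0.5000,0.6124)
R[2][0] = 0.6124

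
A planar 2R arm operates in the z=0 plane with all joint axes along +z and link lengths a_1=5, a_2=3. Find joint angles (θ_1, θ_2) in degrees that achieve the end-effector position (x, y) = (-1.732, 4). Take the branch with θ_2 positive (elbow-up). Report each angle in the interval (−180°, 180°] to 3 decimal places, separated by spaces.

76.826 120.000

cos θ_2 = (18.9998−5²−3²)/(2·5·3) = -0.5000; θ_2 = 120.0004° (elbow-up)
β = atan2(4.0000,-1.7320) = 113.4126°; ψ = atan2(2.5981,3.5000) = 36.5868°
θ_1 = β − ψ = 76.8258°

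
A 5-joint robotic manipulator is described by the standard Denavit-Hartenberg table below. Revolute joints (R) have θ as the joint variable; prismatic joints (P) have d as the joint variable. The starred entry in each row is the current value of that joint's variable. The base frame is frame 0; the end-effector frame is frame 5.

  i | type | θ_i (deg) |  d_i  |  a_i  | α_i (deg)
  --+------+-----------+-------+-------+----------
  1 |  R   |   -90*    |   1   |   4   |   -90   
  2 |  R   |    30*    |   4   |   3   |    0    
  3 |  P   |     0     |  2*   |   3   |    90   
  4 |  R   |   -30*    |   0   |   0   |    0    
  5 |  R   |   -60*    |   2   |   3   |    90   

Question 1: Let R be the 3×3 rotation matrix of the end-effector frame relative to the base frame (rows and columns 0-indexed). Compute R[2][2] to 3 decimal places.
0.500

End-effector z-axis (col 2 of R) = (-0.0000,0.8660,0.5000)
R[2][2] = 0.5000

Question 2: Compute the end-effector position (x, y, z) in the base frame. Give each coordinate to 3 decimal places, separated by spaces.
3.000 -10.196 -0.268

after link 1: o_1 = (0.0000, -4.0000, 1.0000)
after link 2: o_2 = (4.0000, -6.5981, -0.5000)
after link 3: o_3 = (6.0000, -9.1962, -2.0000)
after link 4: o_4 = (6.0000, -9.1962, -2.0000)
after link 5: o_5 = (3.0000, -10.1962, -0.2679)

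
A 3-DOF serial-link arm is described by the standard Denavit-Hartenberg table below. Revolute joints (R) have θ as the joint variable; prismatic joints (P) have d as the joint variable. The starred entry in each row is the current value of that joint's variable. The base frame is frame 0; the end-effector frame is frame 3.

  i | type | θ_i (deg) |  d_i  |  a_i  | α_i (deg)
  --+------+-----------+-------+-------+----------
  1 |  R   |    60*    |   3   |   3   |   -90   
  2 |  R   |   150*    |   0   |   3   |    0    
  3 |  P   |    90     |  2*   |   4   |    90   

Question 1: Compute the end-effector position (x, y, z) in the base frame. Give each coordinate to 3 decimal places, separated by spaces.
-2.531 -0.384 4.964

after link 1: o_1 = (1.5000, 2.5981, 3.0000)
after link 2: o_2 = (0.2010, 0.3481, 1.5000)
after link 3: o_3 = (-2.5311, -0.3840, 4.9641)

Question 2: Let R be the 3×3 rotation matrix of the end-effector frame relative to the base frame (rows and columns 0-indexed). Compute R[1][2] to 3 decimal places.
End-effector z-axis (col 2 of R) = (-0.4330,-0.7500,-0.5000)
R[1][2] = -0.7500

-0.750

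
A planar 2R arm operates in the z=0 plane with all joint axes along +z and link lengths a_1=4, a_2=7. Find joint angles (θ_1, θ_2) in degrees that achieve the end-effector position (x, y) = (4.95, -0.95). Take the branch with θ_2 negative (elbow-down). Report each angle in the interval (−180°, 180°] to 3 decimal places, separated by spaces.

89.993 -134.996

cos θ_2 = (25.4050−4²−7²)/(2·4·7) = -0.7071; θ_2 = -134.9957° (elbow-down)
β = atan2(-0.9500,4.9500) = -10.8641°; ψ = atan2(-4.9501,-0.9494) = -100.8568°
θ_1 = β − ψ = 89.9928°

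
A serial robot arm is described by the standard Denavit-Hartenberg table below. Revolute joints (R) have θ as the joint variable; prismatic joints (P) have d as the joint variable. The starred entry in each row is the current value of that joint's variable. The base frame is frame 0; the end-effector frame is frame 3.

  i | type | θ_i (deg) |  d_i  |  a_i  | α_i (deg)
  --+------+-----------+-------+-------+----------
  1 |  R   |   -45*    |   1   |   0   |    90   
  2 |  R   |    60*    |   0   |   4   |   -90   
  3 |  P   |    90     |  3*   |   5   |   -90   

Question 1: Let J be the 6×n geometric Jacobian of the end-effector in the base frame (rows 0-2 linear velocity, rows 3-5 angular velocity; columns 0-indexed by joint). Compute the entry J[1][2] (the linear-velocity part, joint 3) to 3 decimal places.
0.612

prismatic axis z_2 = (-0.6124,0.6124,0.5000)
J_v[:, 2] = z_2; J_ω[:, 2] = (0,0,0)
entry J[1][2] = 0.6124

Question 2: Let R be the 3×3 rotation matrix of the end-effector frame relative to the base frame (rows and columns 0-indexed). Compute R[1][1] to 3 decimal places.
End-effector y-axis (col 1 of R) = (0.6124,-0.6124,-0.5000)
R[1][1] = -0.6124

-0.612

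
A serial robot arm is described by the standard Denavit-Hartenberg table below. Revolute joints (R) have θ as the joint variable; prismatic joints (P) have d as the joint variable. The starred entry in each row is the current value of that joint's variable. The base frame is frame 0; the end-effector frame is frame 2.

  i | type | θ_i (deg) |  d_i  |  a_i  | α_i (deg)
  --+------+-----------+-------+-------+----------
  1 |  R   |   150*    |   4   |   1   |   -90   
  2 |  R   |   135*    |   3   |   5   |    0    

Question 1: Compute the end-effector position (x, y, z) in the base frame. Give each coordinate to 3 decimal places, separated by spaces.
0.696 -3.866 0.464

after link 1: o_1 = (-0.8660, 0.5000, 4.0000)
after link 2: o_2 = (0.6958, -3.8658, 0.4645)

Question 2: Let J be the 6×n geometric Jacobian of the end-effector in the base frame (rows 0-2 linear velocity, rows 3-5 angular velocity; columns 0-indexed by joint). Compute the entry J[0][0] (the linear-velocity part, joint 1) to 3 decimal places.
axis z_0 = ẑ; lever o_n−o_0 = (0.6958,-3.8658,0.4645)
cross product → J_v[:, 0] = (3.8658,0.6958,-0.0000)
J_ω[:, 0] = z_0
entry J[0][0] = 3.8658

3.866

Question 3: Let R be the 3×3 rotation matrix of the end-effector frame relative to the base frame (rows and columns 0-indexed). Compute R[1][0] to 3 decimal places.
-0.354

End-effector x-axis (col 0 of R) = (0.6124,-0.3536,-0.7071)
R[1][0] = -0.3536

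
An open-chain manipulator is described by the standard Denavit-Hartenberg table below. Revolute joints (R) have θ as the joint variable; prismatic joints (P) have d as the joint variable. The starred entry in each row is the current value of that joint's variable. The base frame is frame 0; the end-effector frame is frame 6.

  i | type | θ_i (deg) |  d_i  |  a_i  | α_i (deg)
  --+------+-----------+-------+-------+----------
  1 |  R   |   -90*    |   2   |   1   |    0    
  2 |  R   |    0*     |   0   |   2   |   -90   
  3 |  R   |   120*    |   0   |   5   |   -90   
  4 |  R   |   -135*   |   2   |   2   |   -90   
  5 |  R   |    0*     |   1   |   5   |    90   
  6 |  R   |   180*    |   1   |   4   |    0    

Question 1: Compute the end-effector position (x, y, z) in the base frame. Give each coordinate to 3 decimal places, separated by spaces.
2.828 1.391 0.395

after link 1: o_1 = (0.0000, -1.0000, 2.0000)
after link 2: o_2 = (0.0000, -3.0000, 2.0000)
after link 3: o_3 = (0.0000, -0.5000, -2.3301)
after link 4: o_4 = (1.4142, 0.5249, -0.1054)
after link 5: o_5 = (5.6569, -0.8893, 2.3441)
after link 6: o_6 = (2.8284, 1.3910, 0.3946)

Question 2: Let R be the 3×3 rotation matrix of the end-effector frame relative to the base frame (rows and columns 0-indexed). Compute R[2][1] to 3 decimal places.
End-effector y-axis (col 1 of R) = (-0.7071,-0.3536,0.6124)
R[2][1] = 0.6124

0.612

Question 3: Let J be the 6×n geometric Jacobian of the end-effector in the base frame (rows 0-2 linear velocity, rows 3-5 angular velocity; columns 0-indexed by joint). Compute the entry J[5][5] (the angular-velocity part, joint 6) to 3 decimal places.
0.500

axis z_5 = (-0.0000,0.8660,0.5000); lever o_n−o_5 = (-2.8284,2.2802,-1.9495)
cross product → J_v[:, 5] = (-2.8284,-1.4142,2.4495)
J_ω[:, 5] = z_5
entry J[5][5] = 0.5000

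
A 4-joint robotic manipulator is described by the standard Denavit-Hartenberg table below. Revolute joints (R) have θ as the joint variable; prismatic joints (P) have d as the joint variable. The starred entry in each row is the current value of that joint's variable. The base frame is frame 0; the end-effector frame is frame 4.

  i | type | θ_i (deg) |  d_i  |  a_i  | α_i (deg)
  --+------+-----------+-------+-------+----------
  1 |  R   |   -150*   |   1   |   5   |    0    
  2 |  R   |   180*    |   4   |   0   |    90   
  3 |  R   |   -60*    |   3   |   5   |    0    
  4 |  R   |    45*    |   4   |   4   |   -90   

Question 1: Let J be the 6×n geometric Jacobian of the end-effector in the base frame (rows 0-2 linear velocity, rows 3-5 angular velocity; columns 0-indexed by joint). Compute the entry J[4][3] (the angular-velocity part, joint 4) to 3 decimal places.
axis z_3 = (0.5000,-0.8660,0.0000); lever o_n−o_3 = (5.3461,-1.5322,-1.0353)
cross product → J_v[:, 3] = (0.8966,0.5176,3.8637)
J_ω[:, 3] = z_3
entry J[4][3] = -0.8660

-0.866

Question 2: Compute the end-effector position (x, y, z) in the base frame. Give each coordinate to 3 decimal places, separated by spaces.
4.681 -5.380 -0.365

after link 1: o_1 = (-4.3301, -2.5000, 1.0000)
after link 2: o_2 = (-4.3301, -2.5000, 5.0000)
after link 3: o_3 = (-0.6651, -3.8481, 0.6699)
after link 4: o_4 = (4.6810, -5.3803, -0.3654)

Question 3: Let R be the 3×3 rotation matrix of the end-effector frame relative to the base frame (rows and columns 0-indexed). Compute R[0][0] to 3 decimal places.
0.837

End-effector x-axis (col 0 of R) = (0.8365,0.4830,-0.2588)
R[0][0] = 0.8365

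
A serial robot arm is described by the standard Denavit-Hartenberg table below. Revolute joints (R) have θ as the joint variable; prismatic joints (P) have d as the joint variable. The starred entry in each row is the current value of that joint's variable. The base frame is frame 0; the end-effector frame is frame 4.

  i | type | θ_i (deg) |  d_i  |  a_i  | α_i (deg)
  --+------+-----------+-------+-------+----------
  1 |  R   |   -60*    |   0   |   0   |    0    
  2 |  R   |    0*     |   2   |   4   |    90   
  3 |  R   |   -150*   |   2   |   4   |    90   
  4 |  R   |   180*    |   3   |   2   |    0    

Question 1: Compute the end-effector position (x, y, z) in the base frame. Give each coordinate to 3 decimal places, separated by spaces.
-1.348 -1.665 3.598

after link 1: o_1 = (0.0000, 0.0000, 0.0000)
after link 2: o_2 = (2.0000, -3.4641, 2.0000)
after link 3: o_3 = (-1.4641, -1.4641, 0.0000)
after link 4: o_4 = (-1.3481, -1.6651, 3.5981)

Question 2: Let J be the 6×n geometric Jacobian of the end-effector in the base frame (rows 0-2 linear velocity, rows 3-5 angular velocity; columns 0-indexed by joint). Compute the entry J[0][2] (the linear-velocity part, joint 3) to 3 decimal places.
-0.799

axis z_2 = (-0.8660,-0.5000,0.0000); lever o_n−o_2 = (-3.3481,1.7990,1.5981)
cross product → J_v[:, 2] = (-0.7990,1.3840,-3.2321)
J_ω[:, 2] = z_2
entry J[0][2] = -0.7990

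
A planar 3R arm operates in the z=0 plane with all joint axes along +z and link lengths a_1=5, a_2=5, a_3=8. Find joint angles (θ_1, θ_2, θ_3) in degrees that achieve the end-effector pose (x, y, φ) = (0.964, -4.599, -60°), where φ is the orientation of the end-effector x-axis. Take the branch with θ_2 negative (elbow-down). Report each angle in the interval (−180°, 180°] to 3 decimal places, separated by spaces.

wrist centre = target − a_3·(cos φ, sin φ) = (-3.0360, 2.3292)
cos θ_2 = (14.6425−5²−5²)/(2·5·5) = -0.7072; θ_2 = -135.0035° (elbow-down)
β = atan2(2.3292,-3.0360) = 142.5048°; ψ = atan2(-3.5353,1.4642) = -67.5018°
θ_1 = β − ψ = 210.0065°
θ_3 = φ − θ_1 − θ_2 = -135.0030° (wrapped to (-180°,180°])

-149.993 -135.004 -135.003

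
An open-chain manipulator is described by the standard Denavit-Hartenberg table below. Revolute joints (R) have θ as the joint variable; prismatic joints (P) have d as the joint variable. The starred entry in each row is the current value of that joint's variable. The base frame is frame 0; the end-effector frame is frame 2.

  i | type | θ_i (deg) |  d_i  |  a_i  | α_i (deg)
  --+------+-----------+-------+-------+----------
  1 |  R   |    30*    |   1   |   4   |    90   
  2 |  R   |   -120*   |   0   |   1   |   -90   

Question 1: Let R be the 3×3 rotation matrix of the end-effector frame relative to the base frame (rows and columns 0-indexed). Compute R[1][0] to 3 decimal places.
End-effector x-axis (col 0 of R) = (-0.4330,-0.2500,-0.8660)
R[1][0] = -0.2500

-0.250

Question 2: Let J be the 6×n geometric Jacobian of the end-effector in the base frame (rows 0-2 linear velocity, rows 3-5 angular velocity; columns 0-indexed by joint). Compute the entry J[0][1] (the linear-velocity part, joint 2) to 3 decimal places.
0.750

axis z_1 = (0.5000,-0.8660,0.0000); lever o_n−o_1 = (-0.4330,-0.2500,-0.8660)
cross product → J_v[:, 1] = (0.7500,0.4330,-0.5000)
J_ω[:, 1] = z_1
entry J[0][1] = 0.7500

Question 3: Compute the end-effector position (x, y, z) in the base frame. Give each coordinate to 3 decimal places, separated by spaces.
3.031 1.750 0.134

after link 1: o_1 = (3.4641, 2.0000, 1.0000)
after link 2: o_2 = (3.0311, 1.7500, 0.1340)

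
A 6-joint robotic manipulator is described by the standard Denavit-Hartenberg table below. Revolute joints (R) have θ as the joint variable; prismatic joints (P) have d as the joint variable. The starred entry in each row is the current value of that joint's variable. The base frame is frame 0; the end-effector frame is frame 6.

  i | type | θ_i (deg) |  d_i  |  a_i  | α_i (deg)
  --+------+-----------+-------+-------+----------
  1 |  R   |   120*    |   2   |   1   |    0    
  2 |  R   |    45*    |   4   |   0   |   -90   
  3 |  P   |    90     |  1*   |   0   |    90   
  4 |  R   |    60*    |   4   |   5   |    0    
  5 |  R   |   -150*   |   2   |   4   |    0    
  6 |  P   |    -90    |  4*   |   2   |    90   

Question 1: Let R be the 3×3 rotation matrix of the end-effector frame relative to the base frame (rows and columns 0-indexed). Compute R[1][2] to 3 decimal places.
-0.966

End-effector z-axis (col 2 of R) = (-0.2588,-0.9659,-0.0000)
R[1][2] = -0.9659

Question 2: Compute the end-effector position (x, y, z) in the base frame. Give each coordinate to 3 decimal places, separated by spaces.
-10.504 2.169 5.500

after link 1: o_1 = (-0.5000, 0.8660, 2.0000)
after link 2: o_2 = (-0.5000, 0.8660, 6.0000)
after link 3: o_3 = (-0.7588, -0.0999, 6.0000)
after link 4: o_4 = (-5.7432, -3.2472, 3.5000)
after link 5: o_5 = (-6.6398, 1.1341, 3.5000)
after link 6: o_6 = (-10.5035, 2.1694, 5.5000)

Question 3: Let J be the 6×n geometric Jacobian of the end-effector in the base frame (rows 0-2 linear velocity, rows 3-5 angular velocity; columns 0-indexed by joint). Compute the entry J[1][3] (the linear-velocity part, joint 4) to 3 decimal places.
axis z_3 = (-0.9659,0.2588,0.0000); lever o_n−o_3 = (-9.7447,2.2693,-0.5000)
cross product → J_v[:, 3] = (-0.1294,-0.4830,0.3301)
J_ω[:, 3] = z_3
entry J[1][3] = -0.4830

-0.483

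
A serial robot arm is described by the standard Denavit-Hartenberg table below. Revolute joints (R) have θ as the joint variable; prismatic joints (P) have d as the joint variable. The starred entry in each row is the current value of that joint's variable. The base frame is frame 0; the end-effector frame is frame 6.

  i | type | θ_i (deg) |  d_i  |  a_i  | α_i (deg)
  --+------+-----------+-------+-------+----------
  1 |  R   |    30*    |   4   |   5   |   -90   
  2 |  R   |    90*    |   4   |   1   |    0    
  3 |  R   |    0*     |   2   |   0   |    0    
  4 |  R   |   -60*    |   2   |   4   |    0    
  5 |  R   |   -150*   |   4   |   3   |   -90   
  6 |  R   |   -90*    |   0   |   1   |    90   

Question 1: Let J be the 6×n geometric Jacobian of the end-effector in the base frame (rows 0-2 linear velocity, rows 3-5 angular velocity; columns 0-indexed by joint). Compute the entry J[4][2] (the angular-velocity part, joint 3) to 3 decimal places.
axis z_2 = (-0.5000,0.8660,0.0000); lever o_n−o_2 = (-2.7990,8.7763,0.5981)
cross product → J_v[:, 2] = (0.5179,0.2990,-1.9641)
J_ω[:, 2] = z_2
entry J[4][2] = 0.8660

0.866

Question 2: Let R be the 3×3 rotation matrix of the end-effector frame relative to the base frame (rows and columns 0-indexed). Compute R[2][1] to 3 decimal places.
0.500

End-effector y-axis (col 1 of R) = (0.7500,0.4330,0.5000)
R[2][1] = 0.5000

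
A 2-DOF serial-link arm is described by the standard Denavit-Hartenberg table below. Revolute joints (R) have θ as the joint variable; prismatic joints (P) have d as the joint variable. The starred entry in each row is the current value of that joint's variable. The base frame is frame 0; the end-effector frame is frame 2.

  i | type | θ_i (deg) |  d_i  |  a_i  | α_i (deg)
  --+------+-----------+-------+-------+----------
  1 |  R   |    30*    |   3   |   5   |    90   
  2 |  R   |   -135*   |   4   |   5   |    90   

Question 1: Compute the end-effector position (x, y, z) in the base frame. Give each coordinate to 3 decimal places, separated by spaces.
3.268 -2.732 -0.536

after link 1: o_1 = (4.3301, 2.5000, 3.0000)
after link 2: o_2 = (3.2683, -2.7319, -0.5355)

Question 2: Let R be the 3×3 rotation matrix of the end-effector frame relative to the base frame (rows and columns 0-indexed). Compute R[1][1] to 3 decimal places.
-0.866

End-effector y-axis (col 1 of R) = (0.5000,-0.8660,0.0000)
R[1][1] = -0.8660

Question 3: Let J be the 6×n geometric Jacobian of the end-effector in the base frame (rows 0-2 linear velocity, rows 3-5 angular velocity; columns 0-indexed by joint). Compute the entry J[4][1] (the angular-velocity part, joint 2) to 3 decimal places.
axis z_1 = (0.5000,-0.8660,0.0000); lever o_n−o_1 = (-1.0619,-5.2319,-3.5355)
cross product → J_v[:, 1] = (3.0619,1.7678,-3.5355)
J_ω[:, 1] = z_1
entry J[4][1] = -0.8660

-0.866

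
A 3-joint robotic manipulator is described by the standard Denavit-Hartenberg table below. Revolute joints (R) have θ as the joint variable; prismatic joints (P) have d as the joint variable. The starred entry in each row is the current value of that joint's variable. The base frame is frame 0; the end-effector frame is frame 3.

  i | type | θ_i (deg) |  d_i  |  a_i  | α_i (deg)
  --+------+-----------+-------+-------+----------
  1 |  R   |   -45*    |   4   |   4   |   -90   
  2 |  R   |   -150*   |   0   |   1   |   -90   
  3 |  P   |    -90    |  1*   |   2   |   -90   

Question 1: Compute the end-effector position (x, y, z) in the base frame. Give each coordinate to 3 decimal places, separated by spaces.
after link 1: o_1 = (2.8284, -2.8284, 4.0000)
after link 2: o_2 = (2.2161, -2.2161, 4.5000)
after link 3: o_3 = (3.9838, -1.1554, 5.3660)

3.984 -1.155 5.366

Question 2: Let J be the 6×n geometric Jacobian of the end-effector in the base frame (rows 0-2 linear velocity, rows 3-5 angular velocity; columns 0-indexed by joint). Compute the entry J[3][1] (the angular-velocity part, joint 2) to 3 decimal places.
0.707

axis z_1 = (0.7071,0.7071,0.0000); lever o_n−o_1 = (1.1554,1.6730,1.3660)
cross product → J_v[:, 1] = (0.9659,-0.9659,0.3660)
J_ω[:, 1] = z_1
entry J[3][1] = 0.7071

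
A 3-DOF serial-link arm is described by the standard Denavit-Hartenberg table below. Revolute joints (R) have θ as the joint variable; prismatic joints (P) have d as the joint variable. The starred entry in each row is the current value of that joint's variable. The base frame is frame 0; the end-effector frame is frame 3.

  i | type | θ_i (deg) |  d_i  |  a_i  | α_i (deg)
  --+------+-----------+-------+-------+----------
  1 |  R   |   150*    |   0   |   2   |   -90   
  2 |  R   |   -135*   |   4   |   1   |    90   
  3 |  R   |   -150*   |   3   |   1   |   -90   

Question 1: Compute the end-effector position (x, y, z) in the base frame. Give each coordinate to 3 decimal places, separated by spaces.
-1.563 -3.139 -2.027

after link 1: o_1 = (-1.7321, 1.0000, 0.0000)
after link 2: o_2 = (-3.1197, -2.8177, 0.7071)
after link 3: o_3 = (-1.5629, -3.1391, -2.0266)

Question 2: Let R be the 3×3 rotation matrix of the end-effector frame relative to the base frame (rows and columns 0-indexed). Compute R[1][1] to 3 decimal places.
End-effector y-axis (col 1 of R) = (-0.6124,0.3536,0.7071)
R[1][1] = 0.3536

0.354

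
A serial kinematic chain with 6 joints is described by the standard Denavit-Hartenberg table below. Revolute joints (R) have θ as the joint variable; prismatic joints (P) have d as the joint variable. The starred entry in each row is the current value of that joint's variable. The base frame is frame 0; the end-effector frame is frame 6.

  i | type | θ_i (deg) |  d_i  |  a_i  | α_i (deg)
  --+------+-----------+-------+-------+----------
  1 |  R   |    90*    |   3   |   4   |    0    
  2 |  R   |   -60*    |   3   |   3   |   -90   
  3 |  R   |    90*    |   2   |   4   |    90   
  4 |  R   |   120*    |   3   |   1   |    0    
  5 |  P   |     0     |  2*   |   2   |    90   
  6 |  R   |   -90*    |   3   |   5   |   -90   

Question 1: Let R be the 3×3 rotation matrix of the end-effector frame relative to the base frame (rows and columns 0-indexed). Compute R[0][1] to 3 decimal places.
End-effector y-axis (col 1 of R) = (0.2500,-0.4330,0.8660)
R[0][1] = 0.2500

0.250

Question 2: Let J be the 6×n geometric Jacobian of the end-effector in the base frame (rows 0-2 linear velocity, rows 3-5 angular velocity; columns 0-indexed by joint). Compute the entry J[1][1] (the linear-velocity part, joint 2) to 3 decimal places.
-0.451

axis z_1 = (0.0000,0.0000,1.0000); lever o_n−o_1 = (-0.4510,6.7811,-2.0981)
cross product → J_v[:, 1] = (-6.7811,-0.4510,0.0000)
J_ω[:, 1] = z_1
entry J[1][1] = -0.4510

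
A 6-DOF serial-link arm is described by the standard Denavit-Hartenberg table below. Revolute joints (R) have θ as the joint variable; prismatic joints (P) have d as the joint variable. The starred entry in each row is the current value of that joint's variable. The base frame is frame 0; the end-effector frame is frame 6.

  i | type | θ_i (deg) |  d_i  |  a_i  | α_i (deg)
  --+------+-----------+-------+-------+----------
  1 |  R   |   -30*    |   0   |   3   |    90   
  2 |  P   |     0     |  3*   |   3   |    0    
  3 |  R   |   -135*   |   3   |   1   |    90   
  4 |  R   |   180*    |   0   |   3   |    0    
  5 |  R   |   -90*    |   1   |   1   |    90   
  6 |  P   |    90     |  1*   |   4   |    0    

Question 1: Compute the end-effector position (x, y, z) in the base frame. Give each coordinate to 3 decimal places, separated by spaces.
after link 1: o_1 = (2.5981, -1.5000, 0.0000)
after link 2: o_2 = (3.6962, -5.5981, 0.0000)
after link 3: o_3 = (1.5838, -7.8426, -0.7071)
after link 4: o_4 = (3.4209, -8.9033, 1.4142)
after link 5: o_5 = (2.3085, -9.4157, 2.1213)
after link 6: o_6 = (-0.7533, -7.6480, 4.2426)

-0.753 -7.648 4.243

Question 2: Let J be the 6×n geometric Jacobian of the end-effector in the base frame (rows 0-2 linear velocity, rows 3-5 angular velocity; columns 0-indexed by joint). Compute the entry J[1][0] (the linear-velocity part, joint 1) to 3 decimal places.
-0.753

axis z_0 = ẑ; lever o_n−o_0 = (-0.7533,-7.6480,4.2426)
cross product → J_v[:, 0] = (7.6480,-0.7533,0.0000)
J_ω[:, 0] = z_0
entry J[1][0] = -0.7533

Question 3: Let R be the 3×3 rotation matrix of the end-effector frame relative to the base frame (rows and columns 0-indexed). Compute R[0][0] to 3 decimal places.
End-effector x-axis (col 0 of R) = (-0.6124,0.3536,0.7071)
R[0][0] = -0.6124

-0.612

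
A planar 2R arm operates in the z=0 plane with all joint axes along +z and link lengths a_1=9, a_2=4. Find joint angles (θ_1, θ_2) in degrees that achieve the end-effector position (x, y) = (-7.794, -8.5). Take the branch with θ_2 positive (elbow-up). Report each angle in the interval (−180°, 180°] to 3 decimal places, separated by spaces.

-150.000 60.003

cos θ_2 = (132.9964−9²−4²)/(2·9·4) = 0.5000; θ_2 = 60.0033° (elbow-up)
β = atan2(-8.5000,-7.7940) = -132.5190°; ψ = atan2(3.4642,10.9998) = 17.4810°
θ_1 = β − ψ = -150.0000°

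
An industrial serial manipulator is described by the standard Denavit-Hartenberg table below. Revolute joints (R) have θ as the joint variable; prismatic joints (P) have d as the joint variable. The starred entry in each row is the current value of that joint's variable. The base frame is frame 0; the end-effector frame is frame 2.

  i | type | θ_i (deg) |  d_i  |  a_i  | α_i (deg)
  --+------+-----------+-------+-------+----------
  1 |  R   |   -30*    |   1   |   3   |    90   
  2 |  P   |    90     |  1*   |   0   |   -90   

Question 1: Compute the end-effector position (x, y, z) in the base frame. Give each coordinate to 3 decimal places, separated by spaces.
after link 1: o_1 = (2.5981, -1.5000, 1.0000)
after link 2: o_2 = (2.0981, -2.3660, 1.0000)

2.098 -2.366 1.000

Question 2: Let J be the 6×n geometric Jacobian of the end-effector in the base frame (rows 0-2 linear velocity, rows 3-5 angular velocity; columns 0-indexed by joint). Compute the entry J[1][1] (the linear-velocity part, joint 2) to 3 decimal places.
-0.866

prismatic axis z_1 = (-0.5000,-0.8660,0.0000)
J_v[:, 1] = z_1; J_ω[:, 1] = (0,0,0)
entry J[1][1] = -0.8660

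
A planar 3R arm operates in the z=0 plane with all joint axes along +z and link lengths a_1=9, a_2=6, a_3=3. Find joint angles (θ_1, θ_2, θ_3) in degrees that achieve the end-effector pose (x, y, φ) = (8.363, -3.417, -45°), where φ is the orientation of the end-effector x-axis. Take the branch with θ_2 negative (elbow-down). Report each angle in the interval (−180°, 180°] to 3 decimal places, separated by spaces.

wrist centre = target − a_3·(cos φ, sin φ) = (6.2417, -1.2957)
cos θ_2 = (40.6374−9²−6²)/(2·9·6) = -0.7071; θ_2 = -134.9963° (elbow-down)
β = atan2(-1.2957,6.2417) = -11.7272°; ψ = atan2(-4.2429,4.7576) = -41.7270°
θ_1 = β − ψ = 29.9998°
θ_3 = φ − θ_1 − θ_2 = 59.9966° (wrapped to (-180°,180°])

30.000 -134.996 59.997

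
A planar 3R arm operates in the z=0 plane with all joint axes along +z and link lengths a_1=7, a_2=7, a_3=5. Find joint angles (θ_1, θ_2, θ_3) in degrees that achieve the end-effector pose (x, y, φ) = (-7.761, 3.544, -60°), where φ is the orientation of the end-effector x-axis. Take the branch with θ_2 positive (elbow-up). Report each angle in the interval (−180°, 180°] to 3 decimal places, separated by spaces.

119.995 45.005 134.999

wrist centre = target − a_3·(cos φ, sin φ) = (-10.2610, 7.8741)
cos θ_2 = (167.2900−7²−7²)/(2·7·7) = 0.7070; θ_2 = 45.0053° (elbow-up)
β = atan2(7.8741,-10.2610) = 142.4979°; ψ = atan2(4.9502,11.9493) = 22.5027°
θ_1 = β − ψ = 119.9953°
θ_3 = φ − θ_1 − θ_2 = 134.9994° (wrapped to (-180°,180°])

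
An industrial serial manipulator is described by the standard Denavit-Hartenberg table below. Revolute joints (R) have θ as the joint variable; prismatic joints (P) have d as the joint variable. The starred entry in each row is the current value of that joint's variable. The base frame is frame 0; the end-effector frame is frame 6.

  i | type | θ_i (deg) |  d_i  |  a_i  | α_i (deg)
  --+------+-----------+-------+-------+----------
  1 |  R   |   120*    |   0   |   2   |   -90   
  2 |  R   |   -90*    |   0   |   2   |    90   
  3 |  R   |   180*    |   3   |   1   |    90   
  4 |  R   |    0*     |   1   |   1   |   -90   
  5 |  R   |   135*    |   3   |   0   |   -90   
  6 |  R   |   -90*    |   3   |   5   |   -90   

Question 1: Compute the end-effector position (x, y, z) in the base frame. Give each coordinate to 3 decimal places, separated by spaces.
after link 1: o_1 = (-1.0000, 1.7321, 0.0000)
after link 2: o_2 = (-1.0000, 1.7321, 2.0000)
after link 3: o_3 = (0.5000, -0.8660, 1.0000)
after link 4: o_4 = (-0.3660, -1.3660, 0.0000)
after link 5: o_5 = (1.1340, -3.9641, 0.0000)
after link 6: o_6 = (1.7969, -9.3549, 2.1213)

1.797 -9.355 2.121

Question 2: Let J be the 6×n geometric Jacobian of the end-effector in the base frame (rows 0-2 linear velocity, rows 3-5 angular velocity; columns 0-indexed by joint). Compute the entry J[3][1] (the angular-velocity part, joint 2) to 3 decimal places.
axis z_1 = (-0.8660,-0.5000,0.0000); lever o_n−o_1 = (2.7969,-11.0869,2.1213)
cross product → J_v[:, 1] = (-1.0607,1.8371,11.0000)
J_ω[:, 1] = z_1
entry J[3][1] = -0.8660

-0.866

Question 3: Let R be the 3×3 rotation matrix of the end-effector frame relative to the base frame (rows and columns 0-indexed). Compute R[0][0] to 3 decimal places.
End-effector x-axis (col 0 of R) = (0.5000,-0.8660,0.0000)
R[0][0] = 0.5000

0.500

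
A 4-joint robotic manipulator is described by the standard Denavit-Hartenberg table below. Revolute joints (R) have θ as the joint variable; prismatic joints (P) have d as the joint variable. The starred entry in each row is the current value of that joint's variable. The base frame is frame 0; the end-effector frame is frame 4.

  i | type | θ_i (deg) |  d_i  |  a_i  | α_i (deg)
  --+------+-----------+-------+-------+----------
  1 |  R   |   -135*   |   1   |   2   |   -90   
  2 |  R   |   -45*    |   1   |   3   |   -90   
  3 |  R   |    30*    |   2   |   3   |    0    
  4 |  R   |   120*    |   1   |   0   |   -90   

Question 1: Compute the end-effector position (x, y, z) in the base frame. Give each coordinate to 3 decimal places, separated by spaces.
-6.067 -5.360 2.837

after link 1: o_1 = (-1.4142, -1.4142, 1.0000)
after link 2: o_2 = (-2.2071, -3.6213, 3.1213)
after link 3: o_3 = (-5.5668, -4.8597, 3.5442)
after link 4: o_4 = (-6.0668, -5.3597, 2.8371)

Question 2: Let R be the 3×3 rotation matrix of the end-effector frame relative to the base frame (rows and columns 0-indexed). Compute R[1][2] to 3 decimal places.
End-effector z-axis (col 2 of R) = (0.8624,-0.3624,-0.3536)
R[1][2] = -0.3624

-0.362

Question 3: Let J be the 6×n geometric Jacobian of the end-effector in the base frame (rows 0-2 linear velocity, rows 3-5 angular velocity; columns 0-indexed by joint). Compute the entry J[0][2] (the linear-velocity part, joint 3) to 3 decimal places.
-1.087

axis z_2 = (-0.5000,-0.5000,-0.7071); lever o_n−o_2 = (-3.8597,-1.7384,-0.2842)
cross product → J_v[:, 2] = (-1.0871,2.5871,-1.0607)
J_ω[:, 2] = z_2
entry J[0][2] = -1.0871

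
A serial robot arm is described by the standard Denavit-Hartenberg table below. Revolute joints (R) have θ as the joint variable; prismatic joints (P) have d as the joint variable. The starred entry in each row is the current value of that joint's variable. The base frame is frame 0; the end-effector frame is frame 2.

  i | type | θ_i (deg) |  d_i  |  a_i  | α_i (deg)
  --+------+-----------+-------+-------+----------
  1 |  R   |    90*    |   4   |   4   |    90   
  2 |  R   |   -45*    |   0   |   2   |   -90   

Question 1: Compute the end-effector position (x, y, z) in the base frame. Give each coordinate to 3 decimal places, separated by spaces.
after link 1: o_1 = (0.0000, 4.0000, 4.0000)
after link 2: o_2 = (0.0000, 5.4142, 2.5858)

0.000 5.414 2.586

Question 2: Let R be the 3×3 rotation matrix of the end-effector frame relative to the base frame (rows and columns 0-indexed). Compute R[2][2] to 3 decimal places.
0.707

End-effector z-axis (col 2 of R) = (0.0000,0.7071,0.7071)
R[2][2] = 0.7071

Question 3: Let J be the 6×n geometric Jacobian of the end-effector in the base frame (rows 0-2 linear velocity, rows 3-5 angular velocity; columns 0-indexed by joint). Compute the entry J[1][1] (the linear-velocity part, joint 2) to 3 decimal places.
axis z_1 = (1.0000,-0.0000,0.0000); lever o_n−o_1 = (0.0000,1.4142,-1.4142)
cross product → J_v[:, 1] = (0.0000,1.4142,1.4142)
J_ω[:, 1] = z_1
entry J[1][1] = 1.4142

1.414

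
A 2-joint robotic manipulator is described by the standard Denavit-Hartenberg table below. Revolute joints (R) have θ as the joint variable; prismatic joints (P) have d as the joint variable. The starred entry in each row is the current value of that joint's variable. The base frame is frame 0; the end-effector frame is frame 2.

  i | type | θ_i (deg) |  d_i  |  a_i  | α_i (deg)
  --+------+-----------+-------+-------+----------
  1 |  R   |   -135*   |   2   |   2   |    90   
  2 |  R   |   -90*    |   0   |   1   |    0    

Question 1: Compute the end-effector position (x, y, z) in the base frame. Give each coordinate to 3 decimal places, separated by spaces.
-1.414 -1.414 1.000

after link 1: o_1 = (-1.4142, -1.4142, 2.0000)
after link 2: o_2 = (-1.4142, -1.4142, 1.0000)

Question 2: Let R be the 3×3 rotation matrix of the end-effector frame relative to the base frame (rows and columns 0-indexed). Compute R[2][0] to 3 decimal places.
End-effector x-axis (col 0 of R) = (-0.0000,-0.0000,-1.0000)
R[2][0] = -1.0000

-1.000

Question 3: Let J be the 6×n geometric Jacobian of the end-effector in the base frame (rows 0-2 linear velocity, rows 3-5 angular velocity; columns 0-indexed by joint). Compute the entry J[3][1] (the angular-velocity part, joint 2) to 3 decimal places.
-0.707

axis z_1 = (-0.7071,0.7071,0.0000); lever o_n−o_1 = (0.0000,0.0000,-1.0000)
cross product → J_v[:, 1] = (-0.7071,-0.7071,-0.0000)
J_ω[:, 1] = z_1
entry J[3][1] = -0.7071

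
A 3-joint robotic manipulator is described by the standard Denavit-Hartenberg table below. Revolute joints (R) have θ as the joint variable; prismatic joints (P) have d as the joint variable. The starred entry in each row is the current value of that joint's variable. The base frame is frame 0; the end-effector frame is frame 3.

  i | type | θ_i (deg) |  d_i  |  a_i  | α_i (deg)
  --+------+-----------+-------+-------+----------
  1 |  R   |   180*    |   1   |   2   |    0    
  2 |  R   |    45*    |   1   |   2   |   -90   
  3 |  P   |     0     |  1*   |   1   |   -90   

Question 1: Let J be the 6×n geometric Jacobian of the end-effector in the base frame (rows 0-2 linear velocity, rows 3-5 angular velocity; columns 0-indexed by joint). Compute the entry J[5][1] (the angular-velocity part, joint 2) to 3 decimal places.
1.000

axis z_1 = (0.0000,0.0000,1.0000); lever o_n−o_1 = (-1.4142,-2.8284,1.0000)
cross product → J_v[:, 1] = (2.8284,-1.4142,0.0000)
J_ω[:, 1] = z_1
entry J[5][1] = 1.0000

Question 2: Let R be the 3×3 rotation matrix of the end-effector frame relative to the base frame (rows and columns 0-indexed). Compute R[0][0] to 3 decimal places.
-0.707

End-effector x-axis (col 0 of R) = (-0.7071,-0.7071,0.0000)
R[0][0] = -0.7071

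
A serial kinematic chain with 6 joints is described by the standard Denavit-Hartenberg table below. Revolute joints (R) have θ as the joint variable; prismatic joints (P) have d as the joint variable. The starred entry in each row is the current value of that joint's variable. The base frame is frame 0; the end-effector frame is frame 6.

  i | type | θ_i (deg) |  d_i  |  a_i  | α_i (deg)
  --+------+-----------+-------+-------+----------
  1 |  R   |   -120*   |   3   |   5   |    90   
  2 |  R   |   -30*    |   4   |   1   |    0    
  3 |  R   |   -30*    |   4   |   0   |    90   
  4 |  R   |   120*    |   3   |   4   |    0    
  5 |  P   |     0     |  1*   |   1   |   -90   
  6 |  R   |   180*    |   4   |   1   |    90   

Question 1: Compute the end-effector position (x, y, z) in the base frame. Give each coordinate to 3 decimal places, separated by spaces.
-8.031 5.018 5.232

after link 1: o_1 = (-2.5000, -4.3301, 3.0000)
after link 2: o_2 = (-6.3971, -3.0801, 2.5000)
after link 3: o_3 = (-9.8612, -1.0801, 2.5000)
after link 4: o_4 = (-11.0622, 3.7679, 2.7321)
after link 5: o_5 = (-11.2542, 5.1675, 2.6651)
after link 6: o_6 = (-8.0311, 5.0179, 5.2321)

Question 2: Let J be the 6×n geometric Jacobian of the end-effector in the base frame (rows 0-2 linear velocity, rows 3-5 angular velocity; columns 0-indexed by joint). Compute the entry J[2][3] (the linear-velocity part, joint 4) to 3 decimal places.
axis z_3 = (0.4330,0.7500,-0.5000); lever o_n−o_3 = (1.8301,6.0981,2.7321)
cross product → J_v[:, 3] = (5.0981,-2.0981,1.2679)
J_ω[:, 3] = z_3
entry J[2][3] = 1.2679

1.268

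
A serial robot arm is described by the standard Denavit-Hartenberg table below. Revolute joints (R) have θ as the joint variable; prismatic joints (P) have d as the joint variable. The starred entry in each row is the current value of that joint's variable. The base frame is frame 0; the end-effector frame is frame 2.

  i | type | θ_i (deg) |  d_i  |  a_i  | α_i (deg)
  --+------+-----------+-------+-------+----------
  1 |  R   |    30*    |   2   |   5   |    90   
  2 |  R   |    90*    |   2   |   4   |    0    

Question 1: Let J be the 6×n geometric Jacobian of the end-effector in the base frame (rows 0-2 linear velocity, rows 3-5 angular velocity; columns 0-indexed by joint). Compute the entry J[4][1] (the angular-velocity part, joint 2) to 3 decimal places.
axis z_1 = (0.5000,-0.8660,0.0000); lever o_n−o_1 = (1.0000,-1.7321,4.0000)
cross product → J_v[:, 1] = (-3.4641,-2.0000,0.0000)
J_ω[:, 1] = z_1
entry J[4][1] = -0.8660

-0.866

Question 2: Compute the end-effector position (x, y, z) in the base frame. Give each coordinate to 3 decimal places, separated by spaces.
5.330 0.768 6.000

after link 1: o_1 = (4.3301, 2.5000, 2.0000)
after link 2: o_2 = (5.3301, 0.7679, 6.0000)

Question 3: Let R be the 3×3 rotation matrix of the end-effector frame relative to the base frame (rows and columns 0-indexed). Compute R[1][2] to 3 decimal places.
End-effector z-axis (col 2 of R) = (0.5000,-0.8660,0.0000)
R[1][2] = -0.8660

-0.866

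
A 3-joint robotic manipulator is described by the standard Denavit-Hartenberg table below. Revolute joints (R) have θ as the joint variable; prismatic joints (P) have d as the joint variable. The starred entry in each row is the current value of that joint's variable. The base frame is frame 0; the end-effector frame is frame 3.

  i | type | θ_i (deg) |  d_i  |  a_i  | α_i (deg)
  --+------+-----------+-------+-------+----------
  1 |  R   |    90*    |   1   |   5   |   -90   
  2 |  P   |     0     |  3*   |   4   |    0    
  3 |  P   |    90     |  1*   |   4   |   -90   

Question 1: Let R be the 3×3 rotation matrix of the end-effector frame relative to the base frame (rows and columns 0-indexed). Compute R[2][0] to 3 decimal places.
-1.000

End-effector x-axis (col 0 of R) = (-0.0000,0.0000,-1.0000)
R[2][0] = -1.0000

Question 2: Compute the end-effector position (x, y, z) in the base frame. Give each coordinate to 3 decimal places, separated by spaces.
after link 1: o_1 = (0.0000, 5.0000, 1.0000)
after link 2: o_2 = (-3.0000, 9.0000, 1.0000)
after link 3: o_3 = (-4.0000, 9.0000, -3.0000)

-4.000 9.000 -3.000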